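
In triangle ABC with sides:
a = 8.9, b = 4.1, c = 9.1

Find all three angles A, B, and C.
By the law of cosines:
cos(A) = (b² + c² - a²)/(2bc) = 0.273519  →  A = 74.13°
cos(B) = (a² + c² - b²)/(2ac) = 0.896469  →  B = 26.3°
cos(C) = (a² + b² - c²)/(2ab) = 0.181008  →  C = 79.57°
Check: A + B + C = 180.0° ✓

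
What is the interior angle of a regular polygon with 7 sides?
Interior angle of a regular n-gon = (n-2)*180/n
Interior angle = (7-2)*180/7
Interior angle = 5*180/7
Interior angle = 900/7
Interior angle = 128.57 degrees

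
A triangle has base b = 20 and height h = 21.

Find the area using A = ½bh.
A = ½·20·21 = 210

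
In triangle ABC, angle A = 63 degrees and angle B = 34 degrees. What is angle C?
Sum of angles in a triangle = 180 degrees
Third angle = 180 - 63 - 34
Third angle = 83 degrees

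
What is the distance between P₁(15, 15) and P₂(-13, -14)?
Using the distance formula: d = sqrt((x₂-x₁)² + (y₂-y₁)²)
dx = (-13) - 15 = -28
dy = (-14) - 15 = -29
d = sqrt((-28)² + (-29)²) = sqrt(784 + 841) = sqrt(1625) = 40.31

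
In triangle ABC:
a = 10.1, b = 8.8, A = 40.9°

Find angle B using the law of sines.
sin(B)/b = sin(A)/a
sin(B) = b·sin(A)/a = 8.8·sin(40.9°)/10.1 = 0.570467
B = arcsin(0.570467) = 34.78°  (b ≤ a, so B ≤ A and the acute solution is unique)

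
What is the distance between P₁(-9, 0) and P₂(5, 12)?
Using the distance formula: d = sqrt((x₂-x₁)² + (y₂-y₁)²)
dx = 5 - (-9) = 14
dy = 12 - 0 = 12
d = sqrt(14² + 12²) = sqrt(196 + 144) = sqrt(340) = 18.44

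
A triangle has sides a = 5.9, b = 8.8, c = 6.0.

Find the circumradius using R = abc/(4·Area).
s = (a+b+c)/2 = 10.35
Area = √(s(s-a)(s-b)(s-c)) = √(10.35·4.45·1.55·4.35) = 17.6222
R = abc/(4·Area) = (5.9·8.8·6.0)/(4·17.6222) = 311.52/70.4888 = 4.419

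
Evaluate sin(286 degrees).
sin(286 degrees) = -0.9613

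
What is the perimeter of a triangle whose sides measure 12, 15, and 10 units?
Perimeter = sum of all sides
Perimeter = 12 + 15 + 10
Perimeter = 37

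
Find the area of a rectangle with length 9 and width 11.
Area = length * width
Area = 9 * 11
Area = 99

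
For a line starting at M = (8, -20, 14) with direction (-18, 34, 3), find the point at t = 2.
P(2) = (8 + (-18)(2), -20 + 34(2), 14 + 3(2)) = (-28, 48, 20)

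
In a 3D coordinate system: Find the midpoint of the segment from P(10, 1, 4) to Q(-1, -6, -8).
Midpoint = ((10-1)/2, (1-6)/2, (4-8)/2) = (4.5, -2.5, -2)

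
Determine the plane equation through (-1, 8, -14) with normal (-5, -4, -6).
d = n·P = (-5)(-1) + (-4)(8) + (-6)(-14) = 57
Plane: -5x - 4y - 6z = 57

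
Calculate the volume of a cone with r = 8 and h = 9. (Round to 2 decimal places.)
Volume = (1/3) * pi * r² * h
Volume = (1/3) * pi * 8² * 9
Volume = (1/3) * pi * 64 * 9
Volume = (1/3) * pi * 576
Volume = 603.19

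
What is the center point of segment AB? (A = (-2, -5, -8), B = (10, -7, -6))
Midpoint = ((-2+10)/2, (-5-7)/2, (-8-6)/2) = (4, -6, -7)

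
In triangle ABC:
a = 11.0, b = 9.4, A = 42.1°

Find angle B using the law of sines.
sin(B)/b = sin(A)/a
sin(B) = b·sin(A)/a = 9.4·sin(42.1°)/11.0 = 0.572910
B = arcsin(0.572910) = 34.95°  (b ≤ a, so B ≤ A and the acute solution is unique)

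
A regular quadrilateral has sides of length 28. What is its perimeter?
Perimeter = number of sides * side length
Perimeter = 4 * 28
Perimeter = 112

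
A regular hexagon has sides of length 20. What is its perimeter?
Perimeter = number of sides * side length
Perimeter = 6 * 20
Perimeter = 120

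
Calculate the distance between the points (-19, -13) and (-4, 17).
Using the distance formula: d = sqrt((x₂-x₁)² + (y₂-y₁)²)
dx = (-4) - (-19) = 15
dy = 17 - (-13) = 30
d = sqrt(15² + 30²) = sqrt(225 + 900) = sqrt(1125) = 33.54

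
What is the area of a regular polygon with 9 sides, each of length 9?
For a regular 9-gon with side length s = 9:
Apothem a = s / (2*tan(pi/9)) = 9 / (2*tan(pi/9)) ≈ 12.3636
Perimeter P = 9 * 9 = 81
Area = (1/2) * P * a = (1/2) * 81 * 12.3636 = 500.73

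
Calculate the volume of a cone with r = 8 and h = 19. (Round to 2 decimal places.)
Volume = (1/3) * pi * r² * h
Volume = (1/3) * pi * 8² * 19
Volume = (1/3) * pi * 64 * 19
Volume = (1/3) * pi * 1216
Volume = 1273.39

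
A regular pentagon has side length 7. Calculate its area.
For a regular 5-gon with side length s = 7:
Apothem a = s / (2*tan(pi/5)) = 7 / (2*tan(pi/5)) ≈ 4.8173
Perimeter P = 5 * 7 = 35
Area = (1/2) * P * a = (1/2) * 35 * 4.8173 = 84.30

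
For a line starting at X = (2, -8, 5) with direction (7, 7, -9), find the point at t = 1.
P(1) = (2 + 7(1), -8 + 7(1), 5 + (-9)(1)) = (9, -1, -4)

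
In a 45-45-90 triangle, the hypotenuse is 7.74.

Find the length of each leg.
In a 45-45-90 triangle, hypotenuse = leg·√2  →  leg = hypotenuse/√2
leg = 7.74/√2 = 5.473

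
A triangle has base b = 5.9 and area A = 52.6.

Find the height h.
A = ½bh  →  h = 2A/b
h = 2·52.6/5.9 = 17.83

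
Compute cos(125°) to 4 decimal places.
cos(125 degrees) = -0.5736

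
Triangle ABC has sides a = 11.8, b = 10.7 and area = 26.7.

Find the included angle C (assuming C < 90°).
Area = ½ab·sin(C)  →  sin(C) = 2·Area/(ab)
sin(C) = 2·26.7/(11.8·10.7) = 0.422937
C = arcsin(0.422937) = 25.02°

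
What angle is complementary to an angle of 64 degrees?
Complementary angles sum to 90 degrees.
Other angle = 90 - 64
Other angle = 26 degrees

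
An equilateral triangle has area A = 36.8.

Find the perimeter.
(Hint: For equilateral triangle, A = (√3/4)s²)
A = (√3/4)s²  →  s² = 4A/√3 = 4·36.8/√3 = 84.986
s = 9.21878
Perimeter = 3s = 27.66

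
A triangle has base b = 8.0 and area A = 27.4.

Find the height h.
A = ½bh  →  h = 2A/b
h = 2·27.4/8.0 = 6.85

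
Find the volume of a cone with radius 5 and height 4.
Volume = (1/3) * pi * r² * h
Volume = (1/3) * pi * 5² * 4
Volume = (1/3) * pi * 25 * 4
Volume = (1/3) * pi * 100
Volume = 104.72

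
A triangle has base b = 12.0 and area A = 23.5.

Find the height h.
A = ½bh  →  h = 2A/b
h = 2·23.5/12.0 = 3.917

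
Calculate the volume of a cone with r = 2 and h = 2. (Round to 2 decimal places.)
Volume = (1/3) * pi * r² * h
Volume = (1/3) * pi * 2² * 2
Volume = (1/3) * pi * 4 * 2
Volume = (1/3) * pi * 8
Volume = 8.38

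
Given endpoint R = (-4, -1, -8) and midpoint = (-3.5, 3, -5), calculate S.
S = (2×(-3.5) - (-4), 2×3 - (-1), 2×(-5) - (-8)) = (-3, 7, -2)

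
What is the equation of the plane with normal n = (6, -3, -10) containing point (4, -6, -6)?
d = n·P = (6)(4) + (-3)(-6) + (-10)(-6) = 102
Plane: 6x - 3y - 10z = 102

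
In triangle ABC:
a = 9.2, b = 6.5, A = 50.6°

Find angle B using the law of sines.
sin(B)/b = sin(A)/a
sin(B) = b·sin(A)/a = 6.5·sin(50.6°)/9.2 = 0.545953
B = arcsin(0.545953) = 33.09°  (b ≤ a, so B ≤ A and the acute solution is unique)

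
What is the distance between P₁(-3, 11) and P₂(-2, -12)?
Using the distance formula: d = sqrt((x₂-x₁)² + (y₂-y₁)²)
dx = (-2) - (-3) = 1
dy = (-12) - 11 = -23
d = sqrt(1² + (-23)²) = sqrt(1 + 529) = sqrt(530) = 23.02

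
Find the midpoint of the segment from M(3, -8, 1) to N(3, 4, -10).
Midpoint = ((3+3)/2, (-8+4)/2, (1-10)/2) = (3, -2, -4.5)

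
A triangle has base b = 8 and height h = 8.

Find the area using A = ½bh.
A = ½·8·8 = 32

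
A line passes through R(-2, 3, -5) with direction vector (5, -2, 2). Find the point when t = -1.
P(-1) = (-2 + 5(-1), 3 + (-2)(-1), -5 + 2(-1)) = (-7, 5, -7)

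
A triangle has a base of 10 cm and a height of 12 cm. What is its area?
Area = (1/2) * base * height
Area = (1/2) * 10 * 12
Area = 60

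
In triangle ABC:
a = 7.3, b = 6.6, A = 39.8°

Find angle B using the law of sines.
sin(B)/b = sin(A)/a
sin(B) = b·sin(A)/a = 6.6·sin(39.8°)/7.3 = 0.578729
B = arcsin(0.578729) = 35.36°  (b ≤ a, so B ≤ A and the acute solution is unique)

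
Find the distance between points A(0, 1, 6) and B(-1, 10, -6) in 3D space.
d = √[(-1)² + (9)² + (-12)²] = √226 = 15.03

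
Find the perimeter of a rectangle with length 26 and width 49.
Perimeter = 2 * (length + width)
Perimeter = 2 * (26 + 49)
Perimeter = 2 * 75
Perimeter = 150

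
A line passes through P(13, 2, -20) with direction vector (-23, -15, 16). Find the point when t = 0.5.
P(0.5) = (13 + (-23)(0.5), 2 + (-15)(0.5), -20 + 16(0.5)) = (1.5, -5.5, -12)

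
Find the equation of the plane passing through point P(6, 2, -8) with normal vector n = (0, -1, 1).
d = n·P = (0)(6) + (-1)(2) + (1)(-8) = -10
Plane: -y + z = -10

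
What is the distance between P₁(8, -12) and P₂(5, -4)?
Using the distance formula: d = sqrt((x₂-x₁)² + (y₂-y₁)²)
dx = 5 - 8 = -3
dy = (-4) - (-12) = 8
d = sqrt((-3)² + 8²) = sqrt(9 + 64) = sqrt(73) = 8.54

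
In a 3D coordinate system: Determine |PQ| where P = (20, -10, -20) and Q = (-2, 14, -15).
d = √[(-22)² + (24)² + (5)²] = √1085 = 32.94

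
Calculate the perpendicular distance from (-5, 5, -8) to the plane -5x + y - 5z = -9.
d = |(-5)(-5) + 1(5) + (-5)(-8) - (-9)| / √((-5)² + 1² + (-5)²) = 79/√51 = 11.06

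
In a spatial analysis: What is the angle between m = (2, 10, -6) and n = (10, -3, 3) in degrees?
m·n = -28, |m|² = 140, |n|² = 118
cos θ = -28/√16520 ≈ -0.2178
θ ≈ 102.6°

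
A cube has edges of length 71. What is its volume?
Volume = s³
Volume = 71³
Volume = 357911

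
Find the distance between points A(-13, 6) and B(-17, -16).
Using the distance formula: d = sqrt((x₂-x₁)² + (y₂-y₁)²)
dx = (-17) - (-13) = -4
dy = (-16) - 6 = -22
d = sqrt((-4)² + (-22)²) = sqrt(16 + 484) = sqrt(500) = 22.36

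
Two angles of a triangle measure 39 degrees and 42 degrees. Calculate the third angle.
Sum of angles in a triangle = 180 degrees
Third angle = 180 - 39 - 42
Third angle = 99 degrees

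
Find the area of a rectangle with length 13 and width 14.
Area = length * width
Area = 13 * 14
Area = 182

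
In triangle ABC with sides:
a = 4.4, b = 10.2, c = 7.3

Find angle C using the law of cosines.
cos(C) = (a² + b² - c²)/(2ab)
cos(C) = (4.4² + 10.2² - 7.3²)/(2·4.4·10.2) = 70.11/89.76 = 0.781083
C = arccos(0.781083) = 38.64°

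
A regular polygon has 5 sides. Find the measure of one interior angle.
Interior angle of a regular n-gon = (n-2)*180/n
Interior angle = (5-2)*180/5
Interior angle = 3*180/5
Interior angle = 540/5
Interior angle = 108 degrees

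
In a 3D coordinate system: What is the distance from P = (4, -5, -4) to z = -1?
d = |0(4) + 0(-5) + 1(-4) - (-1)| / √(0² + 0² + 1²) = 3/√1 = 3.0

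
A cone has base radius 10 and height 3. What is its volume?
Volume = (1/3) * pi * r² * h
Volume = (1/3) * pi * 10² * 3
Volume = (1/3) * pi * 100 * 3
Volume = (1/3) * pi * 300
Volume = 314.16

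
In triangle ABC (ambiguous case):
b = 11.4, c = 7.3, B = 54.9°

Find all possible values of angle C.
sin(C)/c = sin(B)/b  →  sin(C) = c·sin(B)/b = 7.3·sin(54.9°)/11.4 = 0.523903
C₁ = arcsin(0.523903) = 31.59°,  C₂ = 180° - C₁ = 148.41°
Check C₂: A = 180° - 54.9° - 148.41° = -23.31° ≤ 0, rejected
C = 31.59° (one solution)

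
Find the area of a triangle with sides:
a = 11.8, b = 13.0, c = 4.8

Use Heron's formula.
s = (a+b+c)/2 = (11.8+13.0+4.8)/2 = 14.8
A = √(s(s-a)(s-b)(s-c)) = √(14.8·3·1.8·10)
A = √799.2 = 28.27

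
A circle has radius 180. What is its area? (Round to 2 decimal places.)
Area = pi * r²
Area = pi * 180²
Area = pi * 32400
Area = 101787.60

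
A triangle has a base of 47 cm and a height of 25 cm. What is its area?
Area = (1/2) * base * height
Area = (1/2) * 47 * 25
Area = 587.50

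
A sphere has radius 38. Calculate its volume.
Volume = (4/3) * pi * r³
Volume = (4/3) * pi * 38³
Volume = (4/3) * pi * 54872
Volume = 229847.30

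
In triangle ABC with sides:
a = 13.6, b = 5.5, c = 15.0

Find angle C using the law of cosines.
cos(C) = (a² + b² - c²)/(2ab)
cos(C) = (13.6² + 5.5² - 15.0²)/(2·13.6·5.5) = -9.79/149.6 = -0.065441
C = arccos(-0.065441) = 93.75°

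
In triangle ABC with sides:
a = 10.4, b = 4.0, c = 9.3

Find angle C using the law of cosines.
cos(C) = (a² + b² - c²)/(2ab)
cos(C) = (10.4² + 4.0² - 9.3²)/(2·10.4·4.0) = 37.67/83.2 = 0.452764
C = arccos(0.452764) = 63.08°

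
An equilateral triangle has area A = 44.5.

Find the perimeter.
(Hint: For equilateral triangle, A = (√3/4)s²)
A = (√3/4)s²  →  s² = 4A/√3 = 4·44.5/√3 = 102.768
s = 10.1375
Perimeter = 3s = 30.41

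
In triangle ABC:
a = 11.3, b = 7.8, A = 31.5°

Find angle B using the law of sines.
sin(B)/b = sin(A)/a
sin(B) = b·sin(A)/a = 7.8·sin(31.5°)/11.3 = 0.360663
B = arcsin(0.360663) = 21.14°  (b ≤ a, so B ≤ A and the acute solution is unique)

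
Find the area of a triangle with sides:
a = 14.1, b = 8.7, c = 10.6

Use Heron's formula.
s = (a+b+c)/2 = (14.1+8.7+10.6)/2 = 16.7
A = √(s(s-a)(s-b)(s-c)) = √(16.7·2.6·8·6.1)
A = √2118.9 = 46.03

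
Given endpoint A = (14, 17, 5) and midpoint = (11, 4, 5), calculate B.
B = (2×11 - 14, 2×4 - 17, 2×5 - 5) = (8, -9, 5)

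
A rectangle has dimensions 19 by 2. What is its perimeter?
Perimeter = 2 * (length + width)
Perimeter = 2 * (19 + 2)
Perimeter = 2 * 21
Perimeter = 42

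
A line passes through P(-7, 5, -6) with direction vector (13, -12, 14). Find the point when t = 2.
P(2) = (-7 + 13(2), 5 + (-12)(2), -6 + 14(2)) = (19, -19, 22)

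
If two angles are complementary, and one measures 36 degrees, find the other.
Complementary angles sum to 90 degrees.
Other angle = 90 - 36
Other angle = 54 degrees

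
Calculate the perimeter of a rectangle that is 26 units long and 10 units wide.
Perimeter = 2 * (length + width)
Perimeter = 2 * (26 + 10)
Perimeter = 2 * 36
Perimeter = 72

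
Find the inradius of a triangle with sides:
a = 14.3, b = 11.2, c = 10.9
s = (a+b+c)/2 = (14.3+11.2+10.9)/2 = 18.2
Area = √(s(s-a)(s-b)(s-c)) = √(18.2·3.9·7·7.3) = 60.2252
r = Area/s = 60.2252/18.2 = 3.309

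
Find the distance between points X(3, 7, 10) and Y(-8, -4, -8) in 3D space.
d = √[(-11)² + (-11)² + (-18)²] = √566 = 23.79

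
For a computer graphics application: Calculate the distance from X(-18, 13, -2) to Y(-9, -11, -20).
d = √[(9)² + (-24)² + (-18)²] = √981 = 31.32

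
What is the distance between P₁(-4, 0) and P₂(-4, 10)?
Using the distance formula: d = sqrt((x₂-x₁)² + (y₂-y₁)²)
dx = (-4) - (-4) = 0
dy = 10 - 0 = 10
d = sqrt(0² + 10²) = sqrt(0 + 100) = sqrt(100) = 10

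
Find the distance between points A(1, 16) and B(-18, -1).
Using the distance formula: d = sqrt((x₂-x₁)² + (y₂-y₁)²)
dx = (-18) - 1 = -19
dy = (-1) - 16 = -17
d = sqrt((-19)² + (-17)²) = sqrt(361 + 289) = sqrt(650) = 25.50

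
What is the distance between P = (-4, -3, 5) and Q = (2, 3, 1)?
d = √[(6)² + (6)² + (-4)²] = √88 = 9.381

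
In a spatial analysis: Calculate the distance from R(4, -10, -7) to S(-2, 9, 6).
d = √[(-6)² + (19)² + (13)²] = √566 = 23.79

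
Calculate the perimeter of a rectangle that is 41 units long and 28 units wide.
Perimeter = 2 * (length + width)
Perimeter = 2 * (41 + 28)
Perimeter = 2 * 69
Perimeter = 138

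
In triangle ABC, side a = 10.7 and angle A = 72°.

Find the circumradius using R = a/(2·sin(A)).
R = a/(2·sin(A)) = 10.7/(2·sin(72°))
R = 10.7/(2·0.951057) = 10.7/1.902113 = 5.625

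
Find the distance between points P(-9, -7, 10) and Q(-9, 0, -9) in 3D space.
d = √[(0)² + (7)² + (-19)²] = √410 = 20.25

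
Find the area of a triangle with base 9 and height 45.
Area = (1/2) * base * height
Area = (1/2) * 9 * 45
Area = 202.50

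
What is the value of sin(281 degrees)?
sin(281 degrees) = -0.9816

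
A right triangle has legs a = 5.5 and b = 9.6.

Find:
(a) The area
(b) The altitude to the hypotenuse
(a) Area = ½ab = ½·5.5·9.6 = 26.4
(b) Hypotenuse c = √(5.5² + 9.6²) = √122.41 = 11.0639
    Area = ½·c·h_c  →  h_c = 2·Area/c = 2·26.4/11.0639 = 4.772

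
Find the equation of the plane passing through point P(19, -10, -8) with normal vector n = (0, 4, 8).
d = n·P = (0)(19) + (4)(-10) + (8)(-8) = -104
Plane: 4y + 8z = -104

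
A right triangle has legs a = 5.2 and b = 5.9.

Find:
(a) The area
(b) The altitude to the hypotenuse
(a) Area = ½ab = ½·5.2·5.9 = 15.34
(b) Hypotenuse c = √(5.2² + 5.9²) = √61.85 = 7.86448
    Area = ½·c·h_c  →  h_c = 2·Area/c = 2·15.34/7.86448 = 3.901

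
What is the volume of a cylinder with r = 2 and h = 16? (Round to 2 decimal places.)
Volume = pi * r² * h
Volume = pi * 2² * 16
Volume = pi * 4 * 16
Volume = pi * 64
Volume = 201.06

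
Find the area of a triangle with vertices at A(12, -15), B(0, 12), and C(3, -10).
Using the coordinate formula: Area = (1/2)|x₁(y₂-y₃) + x₂(y₃-y₁) + x₃(y₁-y₂)|
Area = (1/2)|12(12-(-10)) + 0((-10)-(-15)) + 3((-15)-12)|
Area = (1/2)|12*22 + 0*5 + 3*(-27)|
Area = (1/2)|264 + 0 + (-81)|
Area = (1/2)*183 = 91.50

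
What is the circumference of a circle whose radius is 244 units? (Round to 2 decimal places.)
Circumference = 2 * pi * r
Circumference = 2 * pi * 244
Circumference = 1533.10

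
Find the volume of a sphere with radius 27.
Volume = (4/3) * pi * r³
Volume = (4/3) * pi * 27³
Volume = (4/3) * pi * 19683
Volume = 82447.96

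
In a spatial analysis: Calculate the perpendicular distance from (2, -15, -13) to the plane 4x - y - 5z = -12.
d = |4(2) + (-1)(-15) + (-5)(-13) - (-12)| / √(4² + (-1)² + (-5)²) = 100/√42 = 15.43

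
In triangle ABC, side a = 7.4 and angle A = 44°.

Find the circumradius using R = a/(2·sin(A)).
R = a/(2·sin(A)) = 7.4/(2·sin(44°))
R = 7.4/(2·0.694658) = 7.4/1.389317 = 5.326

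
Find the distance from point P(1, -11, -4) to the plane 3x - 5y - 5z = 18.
d = |3(1) + (-5)(-11) + (-5)(-4) - (18)| / √(3² + (-5)² + (-5)²) = 60/√59 = 7.811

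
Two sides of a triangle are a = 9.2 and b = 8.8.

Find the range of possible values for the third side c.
By the triangle inequality: |a - b| < c < a + b
|9.2 - 8.8| < c < 9.2 + 8.8
0.4 < c < 18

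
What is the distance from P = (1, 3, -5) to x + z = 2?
d = |1(1) + 0(3) + 1(-5) - (2)| / √(1² + 0² + 1²) = 6/√2 = 4.243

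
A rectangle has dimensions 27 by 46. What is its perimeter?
Perimeter = 2 * (length + width)
Perimeter = 2 * (27 + 46)
Perimeter = 2 * 73
Perimeter = 146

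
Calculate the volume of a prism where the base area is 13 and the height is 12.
Volume = base area * height
Volume = 13 * 12
Volume = 156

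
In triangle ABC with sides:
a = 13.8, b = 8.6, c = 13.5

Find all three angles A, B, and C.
By the law of cosines:
cos(A) = (b² + c² - a²)/(2bc) = 0.283247  →  A = 73.55°
cos(B) = (a² + c² - b²)/(2ac) = 0.801744  →  B = 36.7°
cos(C) = (a² + b² - c²)/(2ab) = 0.346099  →  C = 69.75°
Check: A + B + C = 180.0° ✓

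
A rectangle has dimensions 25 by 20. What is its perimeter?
Perimeter = 2 * (length + width)
Perimeter = 2 * (25 + 20)
Perimeter = 2 * 45
Perimeter = 90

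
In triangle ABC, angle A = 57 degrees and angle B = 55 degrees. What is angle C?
Sum of angles in a triangle = 180 degrees
Third angle = 180 - 57 - 55
Third angle = 68 degrees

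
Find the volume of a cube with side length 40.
Volume = s³
Volume = 40³
Volume = 64000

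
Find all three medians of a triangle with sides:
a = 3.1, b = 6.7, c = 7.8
Using m_x = ½√(2y² + 2z² - x²):
m_a = ½√(2·6.7² + 2·7.8² - 3.1²) = ½√201.85 = 7.104
m_b = ½√(2·3.1² + 2·7.8² - 6.7²) = ½√96.01 = 4.899
m_c = ½√(2·3.1² + 2·6.7² - 7.8²) = ½√48.16 = 3.47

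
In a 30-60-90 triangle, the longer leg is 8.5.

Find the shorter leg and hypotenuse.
In a 30-60-90 triangle, sides are in ratio 1 : √3 : 2.
Long leg = short leg·√3  →  short leg = 8.5/√3 = 4.907
Hypotenuse = 2·(short leg) = 2·8.5/√3 = 9.815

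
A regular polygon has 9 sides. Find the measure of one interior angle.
Interior angle of a regular n-gon = (n-2)*180/n
Interior angle = (9-2)*180/9
Interior angle = 7*180/9
Interior angle = 1260/9
Interior angle = 140 degrees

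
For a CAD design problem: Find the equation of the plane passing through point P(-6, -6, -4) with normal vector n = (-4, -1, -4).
d = n·P = (-4)(-6) + (-1)(-6) + (-4)(-4) = 46
Plane: -4x - y - 4z = 46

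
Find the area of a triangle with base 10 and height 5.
Area = (1/2) * base * height
Area = (1/2) * 10 * 5
Area = 25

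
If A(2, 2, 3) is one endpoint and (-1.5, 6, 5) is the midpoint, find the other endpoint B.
B = (2×(-1.5) - 2, 2×6 - 2, 2×5 - 3) = (-5, 10, 7)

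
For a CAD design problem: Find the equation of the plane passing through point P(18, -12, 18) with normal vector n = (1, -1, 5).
d = n·P = (1)(18) + (-1)(-12) + (5)(18) = 120
Plane: x - y + 5z = 120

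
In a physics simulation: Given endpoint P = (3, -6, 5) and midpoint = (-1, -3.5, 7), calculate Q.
Q = (2×(-1) - 3, 2×(-3.5) - (-6), 2×7 - 5) = (-5, -1, 9)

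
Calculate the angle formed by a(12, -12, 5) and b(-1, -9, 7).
a·b = 131, |a|² = 313, |b|² = 131
cos θ = 131/√41003 ≈ 0.6469
θ ≈ 49.69°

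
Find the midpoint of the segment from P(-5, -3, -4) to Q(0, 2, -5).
Midpoint = ((-5+0)/2, (-3+2)/2, (-4-5)/2) = (-2.5, -0.5, -4.5)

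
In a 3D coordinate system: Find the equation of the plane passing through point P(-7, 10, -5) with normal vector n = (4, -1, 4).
d = n·P = (4)(-7) + (-1)(10) + (4)(-5) = -58
Plane: 4x - y + 4z = -58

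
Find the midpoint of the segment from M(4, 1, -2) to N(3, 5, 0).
Midpoint = ((4+3)/2, (1+5)/2, (-2+0)/2) = (3.5, 3, -1)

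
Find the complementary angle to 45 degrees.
Complementary angles sum to 90 degrees.
Other angle = 90 - 45
Other angle = 45 degrees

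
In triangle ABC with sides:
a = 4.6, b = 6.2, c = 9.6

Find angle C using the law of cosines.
cos(C) = (a² + b² - c²)/(2ab)
cos(C) = (4.6² + 6.2² - 9.6²)/(2·4.6·6.2) = -32.56/57.04 = -0.570827
C = arccos(-0.570827) = 124.8°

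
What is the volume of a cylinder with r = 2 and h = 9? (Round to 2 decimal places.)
Volume = pi * r² * h
Volume = pi * 2² * 9
Volume = pi * 4 * 9
Volume = pi * 36
Volume = 113.10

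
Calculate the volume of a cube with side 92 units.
Volume = s³
Volume = 92³
Volume = 778688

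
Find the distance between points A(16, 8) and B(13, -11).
Using the distance formula: d = sqrt((x₂-x₁)² + (y₂-y₁)²)
dx = 13 - 16 = -3
dy = (-11) - 8 = -19
d = sqrt((-3)² + (-19)²) = sqrt(9 + 361) = sqrt(370) = 19.24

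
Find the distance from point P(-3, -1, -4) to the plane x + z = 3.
d = |1(-3) + 0(-1) + 1(-4) - (3)| / √(1² + 0² + 1²) = 10/√2 = 7.071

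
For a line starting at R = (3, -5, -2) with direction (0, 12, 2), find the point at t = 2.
P(2) = (3 + 0(2), -5 + 12(2), -2 + 2(2)) = (3, 19, 2)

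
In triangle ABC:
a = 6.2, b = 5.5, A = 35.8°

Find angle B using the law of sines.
sin(B)/b = sin(A)/a
sin(B) = b·sin(A)/a = 5.5·sin(35.8°)/6.2 = 0.518914
B = arcsin(0.518914) = 31.26°  (b ≤ a, so B ≤ A and the acute solution is unique)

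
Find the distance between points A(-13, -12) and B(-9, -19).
Using the distance formula: d = sqrt((x₂-x₁)² + (y₂-y₁)²)
dx = (-9) - (-13) = 4
dy = (-19) - (-12) = -7
d = sqrt(4² + (-7)²) = sqrt(16 + 49) = sqrt(65) = 8.06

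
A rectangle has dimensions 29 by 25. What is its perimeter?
Perimeter = 2 * (length + width)
Perimeter = 2 * (29 + 25)
Perimeter = 2 * 54
Perimeter = 108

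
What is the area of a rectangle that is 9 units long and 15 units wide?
Area = length * width
Area = 9 * 15
Area = 135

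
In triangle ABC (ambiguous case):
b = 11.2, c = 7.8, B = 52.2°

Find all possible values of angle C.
sin(C)/c = sin(B)/b  →  sin(C) = c·sin(B)/b = 7.8·sin(52.2°)/11.2 = 0.550287
C₁ = arcsin(0.550287) = 33.39°,  C₂ = 180° - C₁ = 146.61°
Check C₂: A = 180° - 52.2° - 146.61° = -18.81° ≤ 0, rejected
C = 33.39° (one solution)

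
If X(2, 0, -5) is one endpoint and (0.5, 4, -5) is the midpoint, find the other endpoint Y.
Y = (2×0.5 - 2, 2×4 - 0, 2×(-5) - (-5)) = (-1, 8, -5)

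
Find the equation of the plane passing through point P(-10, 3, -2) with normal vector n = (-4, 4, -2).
d = n·P = (-4)(-10) + (4)(3) + (-2)(-2) = 56
Plane: -4x + 4y - 2z = 56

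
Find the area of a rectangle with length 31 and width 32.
Area = length * width
Area = 31 * 32
Area = 992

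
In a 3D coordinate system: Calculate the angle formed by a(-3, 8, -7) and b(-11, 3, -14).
a·b = 155, |a|² = 122, |b|² = 326
cos θ = 155/√39772 ≈ 0.7772
θ ≈ 38.99°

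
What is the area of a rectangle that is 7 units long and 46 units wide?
Area = length * width
Area = 7 * 46
Area = 322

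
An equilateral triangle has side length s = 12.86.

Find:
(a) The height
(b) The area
(a) Height h = s·√3/2 = 12.86·√3/2 = 11.14
(b) Area = (√3/4)·s² = (√3/4)·12.86² = (√3/4)·165.38 = 71.61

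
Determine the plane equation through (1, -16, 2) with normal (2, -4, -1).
d = n·P = (2)(1) + (-4)(-16) + (-1)(2) = 64
Plane: 2x - 4y - z = 64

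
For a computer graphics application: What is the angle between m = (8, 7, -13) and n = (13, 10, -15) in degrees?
m·n = 369, |m|² = 282, |n|² = 494
cos θ = 369/√139308 ≈ 0.9886
θ ≈ 8.644°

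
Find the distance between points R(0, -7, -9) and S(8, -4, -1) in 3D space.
d = √[(8)² + (3)² + (8)²] = √137 = 11.7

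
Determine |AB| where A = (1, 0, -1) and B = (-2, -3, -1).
d = √[(-3)² + (-3)² + (0)²] = √18 = 4.243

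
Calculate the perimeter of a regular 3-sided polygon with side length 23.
Perimeter = number of sides * side length
Perimeter = 3 * 23
Perimeter = 69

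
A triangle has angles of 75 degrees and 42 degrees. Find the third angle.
Sum of angles in a triangle = 180 degrees
Third angle = 180 - 75 - 42
Third angle = 63 degrees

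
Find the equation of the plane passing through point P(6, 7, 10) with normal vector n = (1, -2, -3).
d = n·P = (1)(6) + (-2)(7) + (-3)(10) = -38
Plane: x - 2y - 3z = -38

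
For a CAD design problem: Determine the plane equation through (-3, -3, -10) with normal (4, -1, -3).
d = n·P = (4)(-3) + (-1)(-3) + (-3)(-10) = 21
Plane: 4x - y - 3z = 21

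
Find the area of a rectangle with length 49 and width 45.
Area = length * width
Area = 49 * 45
Area = 2205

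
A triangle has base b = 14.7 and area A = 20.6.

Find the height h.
A = ½bh  →  h = 2A/b
h = 2·20.6/14.7 = 2.803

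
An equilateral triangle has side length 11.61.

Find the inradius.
For an equilateral triangle, r = s/(2√3) where s is the side.
r = 11.61/(2√3) = 11.61/3.464102 = 3.352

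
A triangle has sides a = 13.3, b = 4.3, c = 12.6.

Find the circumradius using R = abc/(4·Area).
s = (a+b+c)/2 = 15.1
Area = √(s(s-a)(s-b)(s-c)) = √(15.1·1.8·10.8·2.5) = 27.0899
R = abc/(4·Area) = (13.3·4.3·12.6)/(4·27.0899) = 720.594/108.3596 = 6.65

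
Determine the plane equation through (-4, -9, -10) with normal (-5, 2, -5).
d = n·P = (-5)(-4) + (2)(-9) + (-5)(-10) = 52
Plane: -5x + 2y - 5z = 52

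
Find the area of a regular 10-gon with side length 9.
For a regular 10-gon with side length s = 9:
Apothem a = s / (2*tan(pi/10)) = 9 / (2*tan(pi/10)) ≈ 13.8496
Perimeter P = 10 * 9 = 90
Area = (1/2) * P * a = (1/2) * 90 * 13.8496 = 623.23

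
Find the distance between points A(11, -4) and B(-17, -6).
Using the distance formula: d = sqrt((x₂-x₁)² + (y₂-y₁)²)
dx = (-17) - 11 = -28
dy = (-6) - (-4) = -2
d = sqrt((-28)² + (-2)²) = sqrt(784 + 4) = sqrt(788) = 28.07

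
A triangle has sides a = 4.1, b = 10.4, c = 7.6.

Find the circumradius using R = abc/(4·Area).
s = (a+b+c)/2 = 11.05
Area = √(s(s-a)(s-b)(s-c)) = √(11.05·6.95·0.65·3.45) = 13.1232
R = abc/(4·Area) = (4.1·10.4·7.6)/(4·13.1232) = 324.064/52.4928 = 6.173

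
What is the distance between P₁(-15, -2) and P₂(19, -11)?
Using the distance formula: d = sqrt((x₂-x₁)² + (y₂-y₁)²)
dx = 19 - (-15) = 34
dy = (-11) - (-2) = -9
d = sqrt(34² + (-9)²) = sqrt(1156 + 81) = sqrt(1237) = 35.17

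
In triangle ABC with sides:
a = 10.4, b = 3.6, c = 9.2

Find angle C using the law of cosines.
cos(C) = (a² + b² - c²)/(2ab)
cos(C) = (10.4² + 3.6² - 9.2²)/(2·10.4·3.6) = 36.48/74.88 = 0.487179
C = arccos(0.487179) = 60.84°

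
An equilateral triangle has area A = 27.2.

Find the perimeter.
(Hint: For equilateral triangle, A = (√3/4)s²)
A = (√3/4)s²  →  s² = 4A/√3 = 4·27.2/√3 = 62.8157
s = 7.92564
Perimeter = 3s = 23.78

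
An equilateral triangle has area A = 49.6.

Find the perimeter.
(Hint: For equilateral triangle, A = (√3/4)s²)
A = (√3/4)s²  →  s² = 4A/√3 = 4·49.6/√3 = 114.546
s = 10.7026
Perimeter = 3s = 32.11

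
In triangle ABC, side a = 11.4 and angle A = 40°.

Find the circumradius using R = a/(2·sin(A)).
R = a/(2·sin(A)) = 11.4/(2·sin(40°))
R = 11.4/(2·0.642788) = 11.4/1.285575 = 8.868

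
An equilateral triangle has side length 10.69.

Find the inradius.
For an equilateral triangle, r = s/(2√3) where s is the side.
r = 10.69/(2√3) = 10.69/3.464102 = 3.086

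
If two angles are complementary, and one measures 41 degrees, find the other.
Complementary angles sum to 90 degrees.
Other angle = 90 - 41
Other angle = 49 degrees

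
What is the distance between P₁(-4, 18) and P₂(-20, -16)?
Using the distance formula: d = sqrt((x₂-x₁)² + (y₂-y₁)²)
dx = (-20) - (-4) = -16
dy = (-16) - 18 = -34
d = sqrt((-16)² + (-34)²) = sqrt(256 + 1156) = sqrt(1412) = 37.58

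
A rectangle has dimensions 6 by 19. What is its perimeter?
Perimeter = 2 * (length + width)
Perimeter = 2 * (6 + 19)
Perimeter = 2 * 25
Perimeter = 50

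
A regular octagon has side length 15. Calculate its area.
For a regular 8-gon with side length s = 15:
Apothem a = s / (2*tan(pi/8)) = 15 / (2*tan(pi/8)) ≈ 18.1066
Perimeter P = 8 * 15 = 120
Area = (1/2) * P * a = (1/2) * 120 * 18.1066 = 1086.40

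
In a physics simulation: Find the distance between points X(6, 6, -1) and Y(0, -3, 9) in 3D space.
d = √[(-6)² + (-9)² + (10)²] = √217 = 14.73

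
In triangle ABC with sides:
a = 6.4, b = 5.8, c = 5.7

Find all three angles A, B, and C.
By the law of cosines:
cos(A) = (b² + c² - a²)/(2bc) = 0.380672  →  A = 67.62°
cos(B) = (a² + c² - b²)/(2ac) = 0.545641  →  B = 56.93°
cos(C) = (a² + b² - c²)/(2ab) = 0.567214  →  C = 55.44°
Check: A + B + C = 180.0° ✓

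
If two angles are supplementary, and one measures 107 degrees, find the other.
Supplementary angles sum to 180 degrees.
Other angle = 180 - 107
Other angle = 73 degrees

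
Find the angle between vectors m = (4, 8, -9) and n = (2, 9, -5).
m·n = 125, |m|² = 161, |n|² = 110
cos θ = 125/√17710 ≈ 0.9393
θ ≈ 20.07°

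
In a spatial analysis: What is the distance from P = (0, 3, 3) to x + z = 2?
d = |1(0) + 0(3) + 1(3) - (2)| / √(1² + 0² + 1²) = 1/√2 = 0.7071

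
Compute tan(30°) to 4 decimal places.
tan(30 degrees) = sqrt(3)/3
Decimal approximation: 0.5774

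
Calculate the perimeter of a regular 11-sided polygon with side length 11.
Perimeter = number of sides * side length
Perimeter = 11 * 11
Perimeter = 121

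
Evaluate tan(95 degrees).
tan(95 degrees) = -11.4301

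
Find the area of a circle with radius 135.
Area = pi * r²
Area = pi * 135²
Area = pi * 18225
Area = 57255.53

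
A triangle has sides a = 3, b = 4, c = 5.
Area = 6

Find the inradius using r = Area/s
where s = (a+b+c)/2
s = (3+4+5)/2 = 6
r = Area/s = 6/6 = 1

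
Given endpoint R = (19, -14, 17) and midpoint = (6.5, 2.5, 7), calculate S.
S = (2×6.5 - 19, 2×2.5 - (-14), 2×7 - 17) = (-6, 19, -3)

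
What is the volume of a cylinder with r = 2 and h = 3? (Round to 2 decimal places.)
Volume = pi * r² * h
Volume = pi * 2² * 3
Volume = pi * 4 * 3
Volume = pi * 12
Volume = 37.70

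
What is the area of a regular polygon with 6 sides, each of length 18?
For a regular 6-gon with side length s = 18:
Apothem a = s / (2*tan(pi/6)) = 18 / (2*tan(pi/6)) ≈ 15.5885
Perimeter P = 6 * 18 = 108
Area = (1/2) * P * a = (1/2) * 108 * 15.5885 = 841.78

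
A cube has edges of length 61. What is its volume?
Volume = s³
Volume = 61³
Volume = 226981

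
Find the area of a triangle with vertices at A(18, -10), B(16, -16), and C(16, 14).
Using the coordinate formula: Area = (1/2)|x₁(y₂-y₃) + x₂(y₃-y₁) + x₃(y₁-y₂)|
Area = (1/2)|18((-16)-14) + 16(14-(-10)) + 16((-10)-(-16))|
Area = (1/2)|18*(-30) + 16*24 + 16*6|
Area = (1/2)|(-540) + 384 + 96|
Area = (1/2)*60 = 30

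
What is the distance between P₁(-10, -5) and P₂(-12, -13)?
Using the distance formula: d = sqrt((x₂-x₁)² + (y₂-y₁)²)
dx = (-12) - (-10) = -2
dy = (-13) - (-5) = -8
d = sqrt((-2)² + (-8)²) = sqrt(4 + 64) = sqrt(68) = 8.25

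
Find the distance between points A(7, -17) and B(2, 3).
Using the distance formula: d = sqrt((x₂-x₁)² + (y₂-y₁)²)
dx = 2 - 7 = -5
dy = 3 - (-17) = 20
d = sqrt((-5)² + 20²) = sqrt(25 + 400) = sqrt(425) = 20.62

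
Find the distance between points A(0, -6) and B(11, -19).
Using the distance formula: d = sqrt((x₂-x₁)² + (y₂-y₁)²)
dx = 11 - 0 = 11
dy = (-19) - (-6) = -13
d = sqrt(11² + (-13)²) = sqrt(121 + 169) = sqrt(290) = 17.03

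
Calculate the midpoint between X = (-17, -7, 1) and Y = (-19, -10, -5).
Midpoint = ((-17-19)/2, (-7-10)/2, (1-5)/2) = (-18, -8.5, -2)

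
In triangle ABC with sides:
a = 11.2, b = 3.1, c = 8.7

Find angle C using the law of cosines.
cos(C) = (a² + b² - c²)/(2ab)
cos(C) = (11.2² + 3.1² - 8.7²)/(2·11.2·3.1) = 59.36/69.44 = 0.854839
C = arccos(0.854839) = 31.26°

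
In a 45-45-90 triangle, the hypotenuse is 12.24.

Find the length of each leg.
In a 45-45-90 triangle, hypotenuse = leg·√2  →  leg = hypotenuse/√2
leg = 12.24/√2 = 8.655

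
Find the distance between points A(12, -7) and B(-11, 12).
Using the distance formula: d = sqrt((x₂-x₁)² + (y₂-y₁)²)
dx = (-11) - 12 = -23
dy = 12 - (-7) = 19
d = sqrt((-23)² + 19²) = sqrt(529 + 361) = sqrt(890) = 29.83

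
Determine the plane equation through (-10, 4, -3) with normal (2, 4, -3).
d = n·P = (2)(-10) + (4)(4) + (-3)(-3) = 5
Plane: 2x + 4y - 3z = 5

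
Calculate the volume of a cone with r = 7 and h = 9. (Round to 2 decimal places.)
Volume = (1/3) * pi * r² * h
Volume = (1/3) * pi * 7² * 9
Volume = (1/3) * pi * 49 * 9
Volume = (1/3) * pi * 441
Volume = 461.81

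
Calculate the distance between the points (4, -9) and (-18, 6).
Using the distance formula: d = sqrt((x₂-x₁)² + (y₂-y₁)²)
dx = (-18) - 4 = -22
dy = 6 - (-9) = 15
d = sqrt((-22)² + 15²) = sqrt(484 + 225) = sqrt(709) = 26.63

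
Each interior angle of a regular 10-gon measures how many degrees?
Interior angle of a regular n-gon = (n-2)*180/n
Interior angle = (10-2)*180/10
Interior angle = 8*180/10
Interior angle = 1440/10
Interior angle = 144 degrees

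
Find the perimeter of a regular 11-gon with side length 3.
Perimeter = number of sides * side length
Perimeter = 11 * 3
Perimeter = 33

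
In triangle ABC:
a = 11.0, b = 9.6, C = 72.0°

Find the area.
Using A = ½ab·sin(C):
A = ½·11.0·9.6·sin(72.0°) = ½·105.6·0.951057 = 50.22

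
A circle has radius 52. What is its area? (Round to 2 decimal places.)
Area = pi * r²
Area = pi * 52²
Area = pi * 2704
Area = 8494.87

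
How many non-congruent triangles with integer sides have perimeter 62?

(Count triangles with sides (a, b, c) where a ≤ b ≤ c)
With a ≤ b ≤ c and a + b + c = 62, the triangle inequality a + b > c gives c < 62/2, so c ≤ 30.
Iterate a from 1 to ⌊p/3⌋ = 20; for each a, b ranges from a to ⌊(p−a)/2⌋ with c = p − a − b, keeping only c ≥ b.
Triples: (2, 30, 30), (3, 29, 30), (4, 28, 30), …
Count = 80 triangles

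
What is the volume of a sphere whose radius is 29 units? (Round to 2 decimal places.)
Volume = (4/3) * pi * r³
Volume = (4/3) * pi * 29³
Volume = (4/3) * pi * 24389
Volume = 102160.40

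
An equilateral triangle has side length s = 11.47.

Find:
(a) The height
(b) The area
(a) Height h = s·√3/2 = 11.47·√3/2 = 9.933
(b) Area = (√3/4)·s² = (√3/4)·11.47² = (√3/4)·131.561 = 56.97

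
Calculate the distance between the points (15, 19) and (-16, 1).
Using the distance formula: d = sqrt((x₂-x₁)² + (y₂-y₁)²)
dx = (-16) - 15 = -31
dy = 1 - 19 = -18
d = sqrt((-31)² + (-18)²) = sqrt(961 + 324) = sqrt(1285) = 35.85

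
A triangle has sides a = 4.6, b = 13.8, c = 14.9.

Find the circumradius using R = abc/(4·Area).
s = (a+b+c)/2 = 16.65
Area = √(s(s-a)(s-b)(s-c)) = √(16.65·12.05·2.85·1.75) = 31.6331
R = abc/(4·Area) = (4.6·13.8·14.9)/(4·31.6331) = 945.852/126.5324 = 7.475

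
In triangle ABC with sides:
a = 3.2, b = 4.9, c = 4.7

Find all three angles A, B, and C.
By the law of cosines:
cos(A) = (b² + c² - a²)/(2bc) = 0.778550  →  A = 38.87°
cos(B) = (a² + c² - b²)/(2ac) = 0.276596  →  B = 73.94°
cos(C) = (a² + b² - c²)/(2ab) = 0.387755  →  C = 67.19°
Check: A + B + C = 180.0° ✓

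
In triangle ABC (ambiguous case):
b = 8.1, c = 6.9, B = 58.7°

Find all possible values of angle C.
sin(C)/c = sin(B)/b  →  sin(C) = c·sin(B)/b = 6.9·sin(58.7°)/8.1 = 0.727872
C₁ = arcsin(0.727872) = 46.71°,  C₂ = 180° - C₁ = 133.29°
Check C₂: A = 180° - 58.7° - 133.29° = -11.99° ≤ 0, rejected
C = 46.71° (one solution)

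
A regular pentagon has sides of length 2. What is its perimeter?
Perimeter = number of sides * side length
Perimeter = 5 * 2
Perimeter = 10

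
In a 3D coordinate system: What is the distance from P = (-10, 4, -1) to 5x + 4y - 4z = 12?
d = |5(-10) + 4(4) + (-4)(-1) - (12)| / √(5² + 4² + (-4)²) = 42/√57 = 5.563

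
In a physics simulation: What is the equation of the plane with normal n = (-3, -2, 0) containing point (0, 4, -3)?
d = n·P = (-3)(0) + (-2)(4) + (0)(-3) = -8
Plane: -3x - 2y = -8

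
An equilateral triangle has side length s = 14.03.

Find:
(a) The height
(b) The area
(a) Height h = s·√3/2 = 14.03·√3/2 = 12.15
(b) Area = (√3/4)·s² = (√3/4)·14.03² = (√3/4)·196.841 = 85.23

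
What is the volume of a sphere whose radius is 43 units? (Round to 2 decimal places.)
Volume = (4/3) * pi * r³
Volume = (4/3) * pi * 43³
Volume = (4/3) * pi * 79507
Volume = 333038.14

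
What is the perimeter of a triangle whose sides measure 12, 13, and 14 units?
Perimeter = sum of all sides
Perimeter = 12 + 13 + 14
Perimeter = 39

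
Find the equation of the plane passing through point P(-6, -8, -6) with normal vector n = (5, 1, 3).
d = n·P = (5)(-6) + (1)(-8) + (3)(-6) = -56
Plane: 5x + y + 3z = -56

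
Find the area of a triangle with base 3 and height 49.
Area = (1/2) * base * height
Area = (1/2) * 3 * 49
Area = 73.50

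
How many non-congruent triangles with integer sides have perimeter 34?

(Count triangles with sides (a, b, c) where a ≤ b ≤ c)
With a ≤ b ≤ c and a + b + c = 34, the triangle inequality a + b > c gives c < 34/2, so c ≤ 16.
Iterate a from 1 to ⌊p/3⌋ = 11; for each a, b ranges from a to ⌊(p−a)/2⌋ with c = p − a − b, keeping only c ≥ b.
Triples: (2, 16, 16), (3, 15, 16), (4, 14, 16), …
Count = 24 triangles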